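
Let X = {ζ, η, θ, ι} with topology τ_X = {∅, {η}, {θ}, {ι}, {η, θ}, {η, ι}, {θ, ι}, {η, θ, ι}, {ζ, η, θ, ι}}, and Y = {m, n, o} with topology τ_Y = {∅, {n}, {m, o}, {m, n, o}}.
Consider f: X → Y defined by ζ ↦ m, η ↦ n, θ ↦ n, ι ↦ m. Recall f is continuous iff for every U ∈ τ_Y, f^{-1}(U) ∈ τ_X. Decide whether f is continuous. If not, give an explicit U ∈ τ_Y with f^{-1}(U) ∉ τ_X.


f is NOT continuous.

Compute f^{-1}(U) for each U ∈ τ_Y:
  U = ∅: f^{-1}(U) = ∅ ∈ τ_X ✓.
  U = {n}: f^{-1}(U) = {η, θ} ∈ τ_X ✓.
  U = {m, o}: f^{-1}(U) = {ζ, ι} ∉ τ_X ✗.
  U = {m, n, o}: f^{-1}(U) = {ζ, η, θ, ι} ∈ τ_X ✓.
Found U = {m, o} with f^{-1}(U) = {ζ, ι} not in τ_X. Therefore f is NOT continuous.


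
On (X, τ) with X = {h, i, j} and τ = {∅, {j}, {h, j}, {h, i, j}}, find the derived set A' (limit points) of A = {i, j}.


A' = {h, i}

For each x ∈ X, list the open sets U ∈ τ with x ∈ U, then check whether U ∩ (A ∖ {x}) ≠ ∅ for every such U.
  x = h: opens ∋ x are {h, j}, {h, i, j}; each meets A ∖ {h}, so x IS a limit point.
  x = i: opens ∋ x are {h, i, j}; each meets A ∖ {i}, so x IS a limit point.
  x = j: open {j} ∋ x has {j} ∩ (A ∖ {j}) = ∅, so x is NOT a limit point.
Collecting: A' = {h, i}.


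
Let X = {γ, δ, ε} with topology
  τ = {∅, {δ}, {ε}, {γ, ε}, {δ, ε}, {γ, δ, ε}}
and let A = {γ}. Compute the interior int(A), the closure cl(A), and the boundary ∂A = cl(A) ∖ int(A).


int(A) = ∅, cl(A) = {γ}, ∂A = {γ}.

Closed sets in (X, τ) are complements of opens:
  closed(X, τ) = {∅, {γ}, {δ}, {γ, δ}, {γ, ε}, {γ, δ, ε}}.
int(A) = ⋃ {U ∈ τ : U ⊆ A}. Opens contained in A: ∅.
Taking the union of these: int(A) = ∅.
cl(A) = ⋂ {C closed : A ⊆ C}. Closed sets containing A: {γ}, {γ, δ}, {γ, ε}, {γ, δ, ε}.
Intersecting these: cl(A) = {γ}.
∂A = cl(A) ∖ int(A) = {γ} ∖ ∅ = {γ}.


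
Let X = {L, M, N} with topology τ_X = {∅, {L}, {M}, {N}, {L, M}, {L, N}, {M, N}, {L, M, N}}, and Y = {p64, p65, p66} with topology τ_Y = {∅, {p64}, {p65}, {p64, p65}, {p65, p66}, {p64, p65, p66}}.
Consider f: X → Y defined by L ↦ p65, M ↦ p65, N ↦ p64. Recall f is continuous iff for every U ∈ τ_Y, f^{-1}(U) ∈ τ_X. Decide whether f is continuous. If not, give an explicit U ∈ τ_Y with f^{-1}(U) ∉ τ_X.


f IS continuous.

Compute f^{-1}(U) for each U ∈ τ_Y:
  U = ∅: f^{-1}(U) = ∅ ∈ τ_X ✓.
  U = {p64}: f^{-1}(U) = {N} ∈ τ_X ✓.
  U = {p65}: f^{-1}(U) = {L, M} ∈ τ_X ✓.
  U = {p64, p65}: f^{-1}(U) = {L, M, N} ∈ τ_X ✓.
  U = {p65, p66}: f^{-1}(U) = {L, M} ∈ τ_X ✓.
  U = {p64, p65, p66}: f^{-1}(U) = {L, M, N} ∈ τ_X ✓.
Every preimage lies in τ_X, so f IS continuous.


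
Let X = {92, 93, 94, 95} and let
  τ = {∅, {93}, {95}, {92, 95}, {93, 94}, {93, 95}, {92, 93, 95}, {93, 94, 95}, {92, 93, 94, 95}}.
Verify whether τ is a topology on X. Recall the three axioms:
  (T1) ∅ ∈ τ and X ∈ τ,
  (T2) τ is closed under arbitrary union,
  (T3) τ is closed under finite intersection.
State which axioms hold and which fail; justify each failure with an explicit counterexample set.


τ IS a topology on X.

Axiom (T1): ∅ ∈ τ? Yes; X ∈ τ? Yes.
Axiom (T2/T3): check pairwise unions and intersections of members of τ.
All pairwise intersections and unions checked — each lies in τ. Therefore τ satisfies (T1), (T2), (T3): it IS a topology on X.


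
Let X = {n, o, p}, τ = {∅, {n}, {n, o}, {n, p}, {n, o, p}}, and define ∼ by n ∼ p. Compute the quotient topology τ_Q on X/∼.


X/∼ = {[n=p], [o]}; |τ_Q| = 3.

Equivalence classes: [n=p], [o].
Quotient map π: X → X/∼ sends n ↦ [n=p], o ↦ [o], p ↦ [n=p].
For each subset V ⊆ X/∼, compute π^{-1}(V) ⊆ X and check whether π^{-1}(V) ∈ τ. V is open in τ_Q iff π^{-1}(V) ∈ τ.
  V = {}: π^{-1}(V) = ∅ ∈ τ ✓.
  V = {[n=p]}: π^{-1}(V) = {n, p} ∈ τ ✓.
  V = {[o]}: π^{-1}(V) = {o} ∉ τ ✗.
  V = {[n=p], [o]}: π^{-1}(V) = {n, o, p} ∈ τ ✓.
Open sets in the quotient: τ_Q = {{}, {[n=p]}, {[n=p], [o]}} (3 elements).


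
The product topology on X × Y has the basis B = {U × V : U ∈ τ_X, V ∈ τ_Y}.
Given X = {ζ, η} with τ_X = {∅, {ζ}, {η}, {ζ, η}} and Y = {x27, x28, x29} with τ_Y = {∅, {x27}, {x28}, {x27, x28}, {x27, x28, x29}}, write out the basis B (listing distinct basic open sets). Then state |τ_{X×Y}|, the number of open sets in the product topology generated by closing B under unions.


Basis B = {∅ × ∅, {ζ} × {x27}, {ζ} × {x28}, {η} × {x27}, {η} × {x28}, {ζ} × {x27, x28}, {ζ, η} × {x27}, {ζ, η} × {x28}, {η} × {x27, x28}, {ζ} × {x27, x28, x29}, {η} × {x27, x28, x29}, {ζ, η} × {x27, x28}, {ζ, η} × {x27, x28, x29}}; |τ_{X×Y}| = 25.

Enumerate products U × V with U ∈ τ_X, V ∈ τ_Y (deduplicated):
  ∅ × ∅ = {} (∅)
  {ζ} × {x27} = {(ζ,x27)}
  {ζ} × {x28} = {(ζ,x28)}
  {η} × {x27} = {(η,x27)}
  {η} × {x28} = {(η,x28)}
  {ζ} × {x27, x28} = {(ζ,x27), (ζ,x28)}
  {ζ, η} × {x27} = {(ζ,x27), (η,x27)}
  {ζ, η} × {x28} = {(ζ,x28), (η,x28)}
  {η} × {x27, x28} = {(η,x27), (η,x28)}
  {ζ} × {x27, x28, x29} = {(ζ,x27), (ζ,x28), (ζ,x29)}
  {η} × {x27, x28, x29} = {(η,x27), (η,x28), (η,x29)}
  {ζ, η} × {x27, x28} = {(ζ,x27), (ζ,x28), (η,x27), (η,x28)}
  {ζ, η} × {x27, x28, x29} = {(ζ,x27), (ζ,x28), (ζ,x29), (η,x27), (η,x28), (η,x29)}
These 13 distinct sets form the basis B.
Close under arbitrary unions to get τ_{X×Y}; counting gives |τ_{X×Y}| = 25.


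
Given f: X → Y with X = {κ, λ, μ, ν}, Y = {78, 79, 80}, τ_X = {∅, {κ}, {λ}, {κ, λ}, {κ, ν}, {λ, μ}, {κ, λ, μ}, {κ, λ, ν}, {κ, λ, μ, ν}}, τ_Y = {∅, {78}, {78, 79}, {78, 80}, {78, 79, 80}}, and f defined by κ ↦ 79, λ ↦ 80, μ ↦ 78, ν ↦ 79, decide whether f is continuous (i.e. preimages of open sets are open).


f is NOT continuous.

Compute f^{-1}(U) for each U ∈ τ_Y:
  U = ∅: f^{-1}(U) = ∅ ∈ τ_X ✓.
  U = {78}: f^{-1}(U) = {μ} ∉ τ_X ✗.
  U = {78, 79}: f^{-1}(U) = {κ, μ, ν} ∉ τ_X ✗.
  U = {78, 80}: f^{-1}(U) = {λ, μ} ∈ τ_X ✓.
  U = {78, 79, 80}: f^{-1}(U) = {κ, λ, μ, ν} ∈ τ_X ✓.
Found U = {78} with f^{-1}(U) = {μ} not in τ_X. Therefore f is NOT continuous.


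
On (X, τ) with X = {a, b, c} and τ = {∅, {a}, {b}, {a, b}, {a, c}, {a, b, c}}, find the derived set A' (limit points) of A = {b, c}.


A' = ∅

For each x ∈ X, list the open sets U ∈ τ with x ∈ U, then check whether U ∩ (A ∖ {x}) ≠ ∅ for every such U.
  x = a: open {a} ∋ x has {a} ∩ (A ∖ {a}) = ∅, so x is NOT a limit point.
  x = b: open {b} ∋ x has {b} ∩ (A ∖ {b}) = ∅, so x is NOT a limit point.
  x = c: open {a, c} ∋ x has {a, c} ∩ (A ∖ {c}) = ∅, so x is NOT a limit point.
Collecting: A' = ∅.


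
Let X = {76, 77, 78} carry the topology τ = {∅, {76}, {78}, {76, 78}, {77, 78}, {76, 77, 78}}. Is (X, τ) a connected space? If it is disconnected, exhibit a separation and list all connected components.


(X, τ) is disconnected; components = [{76}, {77, 78}].

Find clopen sets (U ∈ τ with X ∖ U ∈ τ):
  U = ∅, X ∖ U = {76, 77, 78} — both open, so U is clopen.
  U = {76}, X ∖ U = {77, 78} — both open, so U is clopen.
  U = {77, 78}, X ∖ U = {76} — both open, so U is clopen.
  U = {76, 77, 78}, X ∖ U = ∅ — both open, so U is clopen.
Nontrivial clopen(s) exist: e.g. {76}. So (X, τ) is disconnected.
Compute connected components by grouping points that agree on all clopens:
  component: {76}
  component: {77, 78}


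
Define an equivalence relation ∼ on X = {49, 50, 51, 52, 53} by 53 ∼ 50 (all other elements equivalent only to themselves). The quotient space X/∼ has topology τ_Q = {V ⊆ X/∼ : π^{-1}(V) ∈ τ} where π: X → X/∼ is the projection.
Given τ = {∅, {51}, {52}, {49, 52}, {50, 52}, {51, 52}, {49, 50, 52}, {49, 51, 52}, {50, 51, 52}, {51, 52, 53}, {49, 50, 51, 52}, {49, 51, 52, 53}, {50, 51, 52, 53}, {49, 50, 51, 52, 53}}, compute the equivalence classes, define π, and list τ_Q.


X/∼ = {[49], [50=53], [51], [52]}; |τ_Q| = 8.

Equivalence classes: [49], [50=53], [51], [52].
Quotient map π: X → X/∼ sends 49 ↦ [49], 50 ↦ [50=53], 51 ↦ [51], 52 ↦ [52], 53 ↦ [50=53].
For each subset V ⊆ X/∼, compute π^{-1}(V) ⊆ X and check whether π^{-1}(V) ∈ τ. V is open in τ_Q iff π^{-1}(V) ∈ τ.
  V = {}: π^{-1}(V) = ∅ ∈ τ ✓.
  V = {[49]}: π^{-1}(V) = {49} ∉ τ ✗.
  V = {[50=53]}: π^{-1}(V) = {50, 53} ∉ τ ✗.
  V = {[49], [50=53]}: π^{-1}(V) = {49, 50, 53} ∉ τ ✗.
  V = {[51]}: π^{-1}(V) = {51} ∈ τ ✓.
  V = {[49], [51]}: π^{-1}(V) = {49, 51} ∉ τ ✗.
  V = {[50=53], [51]}: π^{-1}(V) = {50, 51, 53} ∉ τ ✗.
  V = {[49], [50=53], [51]}: π^{-1}(V) = {49, 50, 51, 53} ∉ τ ✗.
  V = {[52]}: π^{-1}(V) = {52} ∈ τ ✓.
  V = {[49], [52]}: π^{-1}(V) = {49, 52} ∈ τ ✓.
  V = {[50=53], [52]}: π^{-1}(V) = {50, 52, 53} ∉ τ ✗.
  V = {[49], [50=53], [52]}: π^{-1}(V) = {49, 50, 52, 53} ∉ τ ✗.
  V = {[51], [52]}: π^{-1}(V) = {51, 52} ∈ τ ✓.
  V = {[49], [51], [52]}: π^{-1}(V) = {49, 51, 52} ∈ τ ✓.
  V = {[50=53], [51], [52]}: π^{-1}(V) = {50, 51, 52, 53} ∈ τ ✓.
  V = {[49], [50=53], [51], [52]}: π^{-1}(V) = {49, 50, 51, 52, 53} ∈ τ ✓.
Open sets in the quotient: τ_Q = {{}, {[51]}, {[52]}, {[49], [52]}, {[51], [52]}, {[49], [51], [52]}, {[50=53], [51], [52]}, {[49], [50=53], [51], [52]}} (8 elements).


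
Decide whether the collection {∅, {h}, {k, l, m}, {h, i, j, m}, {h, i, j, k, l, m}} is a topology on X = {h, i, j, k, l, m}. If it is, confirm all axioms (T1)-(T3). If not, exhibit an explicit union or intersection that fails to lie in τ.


τ is NOT a topology on X.

Axiom (T1): ∅ ∈ τ? Yes; X ∈ τ? Yes.
Axiom (T2/T3): check pairwise unions and intersections of members of τ.
Counterexample for (T2): {h} ∪ {k, l, m} = {h, k, l, m} ∉ τ. Therefore τ is NOT a topology.


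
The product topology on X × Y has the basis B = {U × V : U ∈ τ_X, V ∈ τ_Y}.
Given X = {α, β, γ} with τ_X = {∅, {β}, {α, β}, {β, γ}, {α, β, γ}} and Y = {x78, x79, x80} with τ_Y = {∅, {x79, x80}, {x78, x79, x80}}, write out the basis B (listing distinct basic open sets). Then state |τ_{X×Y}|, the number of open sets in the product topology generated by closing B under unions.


Basis B = {∅ × ∅, {β} × {x79, x80}, {β} × {x78, x79, x80}, {α, β} × {x79, x80}, {β, γ} × {x79, x80}, {α, β} × {x78, x79, x80}, {α, β, γ} × {x79, x80}, {β, γ} × {x78, x79, x80}, {α, β, γ} × {x78, x79, x80}}; |τ_{X×Y}| = 14.

Enumerate products U × V with U ∈ τ_X, V ∈ τ_Y (deduplicated):
  ∅ × ∅ = {} (∅)
  {β} × {x79, x80} = {(β,x79), (β,x80)}
  {β} × {x78, x79, x80} = {(β,x78), (β,x79), (β,x80)}
  {α, β} × {x79, x80} = {(α,x79), (α,x80), (β,x79), (β,x80)}
  {β, γ} × {x79, x80} = {(β,x79), (β,x80), (γ,x79), (γ,x80)}
  {α, β} × {x78, x79, x80} = {(α,x78), (α,x79), (α,x80), (β,x78), (β,x79), (β,x80)}
  {α, β, γ} × {x79, x80} = {(α,x79), (α,x80), (β,x79), (β,x80), (γ,x79), (γ,x80)}
  {β, γ} × {x78, x79, x80} = {(β,x78), (β,x79), (β,x80), (γ,x78), (γ,x79), (γ,x80)}
  {α, β, γ} × {x78, x79, x80} = {(α,x78), (α,x79), (α,x80), (β,x78), (β,x79), (β,x80), (γ,x78), (γ,x79), (γ,x80)}
These 9 distinct sets form the basis B.
Close under arbitrary unions to get τ_{X×Y}; counting gives |τ_{X×Y}| = 14.


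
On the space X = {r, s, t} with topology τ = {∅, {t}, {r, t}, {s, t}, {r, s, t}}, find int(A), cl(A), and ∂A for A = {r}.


int(A) = ∅, cl(A) = {r}, ∂A = {r}.

Closed sets in (X, τ) are complements of opens:
  closed(X, τ) = {∅, {r}, {s}, {r, s}, {r, s, t}}.
int(A) = ⋃ {U ∈ τ : U ⊆ A}. Opens contained in A: ∅.
Taking the union of these: int(A) = ∅.
cl(A) = ⋂ {C closed : A ⊆ C}. Closed sets containing A: {r}, {r, s}, {r, s, t}.
Intersecting these: cl(A) = {r}.
∂A = cl(A) ∖ int(A) = {r} ∖ ∅ = {r}.


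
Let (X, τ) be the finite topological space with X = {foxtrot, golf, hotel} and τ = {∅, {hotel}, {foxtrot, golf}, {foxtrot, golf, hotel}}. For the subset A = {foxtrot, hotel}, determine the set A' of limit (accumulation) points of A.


A' = {golf}

For each x ∈ X, list the open sets U ∈ τ with x ∈ U, then check whether U ∩ (A ∖ {x}) ≠ ∅ for every such U.
  x = foxtrot: open {foxtrot, golf} ∋ x has {foxtrot, golf} ∩ (A ∖ {foxtrot}) = ∅, so x is NOT a limit point.
  x = golf: opens ∋ x are {foxtrot, golf}, {foxtrot, golf, hotel}; each meets A ∖ {golf}, so x IS a limit point.
  x = hotel: open {hotel} ∋ x has {hotel} ∩ (A ∖ {hotel}) = ∅, so x is NOT a limit point.
Collecting: A' = {golf}.


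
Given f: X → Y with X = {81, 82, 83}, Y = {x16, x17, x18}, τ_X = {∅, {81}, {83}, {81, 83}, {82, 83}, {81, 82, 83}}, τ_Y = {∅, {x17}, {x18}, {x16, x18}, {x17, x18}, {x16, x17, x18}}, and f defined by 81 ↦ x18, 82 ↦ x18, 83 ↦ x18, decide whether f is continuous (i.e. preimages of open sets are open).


f IS continuous.

Compute f^{-1}(U) for each U ∈ τ_Y:
  U = ∅: f^{-1}(U) = ∅ ∈ τ_X ✓.
  U = {x17}: f^{-1}(U) = ∅ ∈ τ_X ✓.
  U = {x18}: f^{-1}(U) = {81, 82, 83} ∈ τ_X ✓.
  U = {x16, x18}: f^{-1}(U) = {81, 82, 83} ∈ τ_X ✓.
  U = {x17, x18}: f^{-1}(U) = {81, 82, 83} ∈ τ_X ✓.
  U = {x16, x17, x18}: f^{-1}(U) = {81, 82, 83} ∈ τ_X ✓.
Every preimage lies in τ_X, so f IS continuous.


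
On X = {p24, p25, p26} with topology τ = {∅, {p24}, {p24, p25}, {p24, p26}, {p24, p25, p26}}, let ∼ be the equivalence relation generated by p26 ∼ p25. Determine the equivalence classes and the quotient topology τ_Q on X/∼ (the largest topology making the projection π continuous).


X/∼ = {[p24], [p25=p26]}; |τ_Q| = 3.

Equivalence classes: [p24], [p25=p26].
Quotient map π: X → X/∼ sends p24 ↦ [p24], p25 ↦ [p25=p26], p26 ↦ [p25=p26].
For each subset V ⊆ X/∼, compute π^{-1}(V) ⊆ X and check whether π^{-1}(V) ∈ τ. V is open in τ_Q iff π^{-1}(V) ∈ τ.
  V = {}: π^{-1}(V) = ∅ ∈ τ ✓.
  V = {[p24]}: π^{-1}(V) = {p24} ∈ τ ✓.
  V = {[p25=p26]}: π^{-1}(V) = {p25, p26} ∉ τ ✗.
  V = {[p24], [p25=p26]}: π^{-1}(V) = {p24, p25, p26} ∈ τ ✓.
Open sets in the quotient: τ_Q = {{}, {[p24]}, {[p24], [p25=p26]}} (3 elements).


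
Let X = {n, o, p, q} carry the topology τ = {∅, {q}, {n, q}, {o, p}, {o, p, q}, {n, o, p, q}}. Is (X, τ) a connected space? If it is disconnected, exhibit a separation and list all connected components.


(X, τ) is disconnected; components = [{n, q}, {o, p}].

Find clopen sets (U ∈ τ with X ∖ U ∈ τ):
  U = ∅, X ∖ U = {n, o, p, q} — both open, so U is clopen.
  U = {n, q}, X ∖ U = {o, p} — both open, so U is clopen.
  U = {o, p}, X ∖ U = {n, q} — both open, so U is clopen.
  U = {n, o, p, q}, X ∖ U = ∅ — both open, so U is clopen.
Nontrivial clopen(s) exist: e.g. {n, q}. So (X, τ) is disconnected.
Compute connected components by grouping points that agree on all clopens:
  component: {n, q}
  component: {o, p}


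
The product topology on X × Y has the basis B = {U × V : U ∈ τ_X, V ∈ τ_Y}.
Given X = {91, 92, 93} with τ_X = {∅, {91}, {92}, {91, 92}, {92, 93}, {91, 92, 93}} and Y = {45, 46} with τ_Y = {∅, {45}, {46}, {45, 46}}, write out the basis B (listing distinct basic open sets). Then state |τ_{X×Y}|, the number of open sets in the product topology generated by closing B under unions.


Basis B = {∅ × ∅, {91} × {45}, {91} × {46}, {92} × {45}, {92} × {46}, {91} × {45, 46}, {91, 92} × {45}, {91, 92} × {46}, {92} × {45, 46}, {92, 93} × {45}, {92, 93} × {46}, {91, 92, 93} × {45}, {91, 92, 93} × {46}, {91, 92} × {45, 46}, {92, 93} × {45, 46}, {91, 92, 93} × {45, 46}}; |τ_{X×Y}| = 36.

Enumerate products U × V with U ∈ τ_X, V ∈ τ_Y (deduplicated):
  ∅ × ∅ = {} (∅)
  {91} × {45} = {(91,45)}
  {91} × {46} = {(91,46)}
  {92} × {45} = {(92,45)}
  {92} × {46} = {(92,46)}
  {91} × {45, 46} = {(91,45), (91,46)}
  {91, 92} × {45} = {(91,45), (92,45)}
  {91, 92} × {46} = {(91,46), (92,46)}
  {92} × {45, 46} = {(92,45), (92,46)}
  {92, 93} × {45} = {(92,45), (93,45)}
  {92, 93} × {46} = {(92,46), (93,46)}
  {91, 92, 93} × {45} = {(91,45), (92,45), (93,45)}
  {91, 92, 93} × {46} = {(91,46), (92,46), (93,46)}
  {91, 92} × {45, 46} = {(91,45), (91,46), (92,45), (92,46)}
  {92, 93} × {45, 46} = {(92,45), (92,46), (93,45), (93,46)}
  {91, 92, 93} × {45, 46} = {(91,45), (91,46), (92,45), (92,46), (93,45), (93,46)}
These 16 distinct sets form the basis B.
Close under arbitrary unions to get τ_{X×Y}; counting gives |τ_{X×Y}| = 36.


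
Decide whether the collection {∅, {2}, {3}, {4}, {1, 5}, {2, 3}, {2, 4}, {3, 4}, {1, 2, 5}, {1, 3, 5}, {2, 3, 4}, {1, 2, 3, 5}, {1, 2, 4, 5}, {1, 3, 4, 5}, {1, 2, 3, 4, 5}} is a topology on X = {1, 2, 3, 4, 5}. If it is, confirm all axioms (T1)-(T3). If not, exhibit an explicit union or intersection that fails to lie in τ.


τ is NOT a topology on X.

Axiom (T1): ∅ ∈ τ? Yes; X ∈ τ? Yes.
Axiom (T2/T3): check pairwise unions and intersections of members of τ.
Counterexample for (T2): {4} ∪ {1, 5} = {1, 4, 5} ∉ τ. Therefore τ is NOT a topology.


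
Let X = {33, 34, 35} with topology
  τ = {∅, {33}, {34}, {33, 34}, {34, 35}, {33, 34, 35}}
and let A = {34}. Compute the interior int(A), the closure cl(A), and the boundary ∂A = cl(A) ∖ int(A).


int(A) = {34}, cl(A) = {34, 35}, ∂A = {35}.

Closed sets in (X, τ) are complements of opens:
  closed(X, τ) = {∅, {33}, {35}, {33, 35}, {34, 35}, {33, 34, 35}}.
int(A) = ⋃ {U ∈ τ : U ⊆ A}. Opens contained in A: ∅, {34}.
Taking the union of these: int(A) = {34}.
cl(A) = ⋂ {C closed : A ⊆ C}. Closed sets containing A: {34, 35}, {33, 34, 35}.
Intersecting these: cl(A) = {34, 35}.
∂A = cl(A) ∖ int(A) = {34, 35} ∖ {34} = {35}.


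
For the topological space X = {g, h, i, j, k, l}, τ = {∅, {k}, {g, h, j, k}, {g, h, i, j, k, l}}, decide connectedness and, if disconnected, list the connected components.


(X, τ) is connected.

Find clopen sets (U ∈ τ with X ∖ U ∈ τ):
  U = ∅, X ∖ U = {g, h, i, j, k, l} — both open, so U is clopen.
  U = {g, h, i, j, k, l}, X ∖ U = ∅ — both open, so U is clopen.
Only trivial clopens (∅ and X) exist, so (X, τ) is connected.
Compute connected components by grouping points that agree on all clopens:
  component: {g, h, i, j, k, l}


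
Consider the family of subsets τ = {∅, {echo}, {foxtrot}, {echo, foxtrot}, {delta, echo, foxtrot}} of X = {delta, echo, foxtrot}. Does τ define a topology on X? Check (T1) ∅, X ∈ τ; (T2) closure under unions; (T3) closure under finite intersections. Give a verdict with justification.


τ IS a topology on X.

Axiom (T1): ∅ ∈ τ? Yes; X ∈ τ? Yes.
Axiom (T2/T3): check pairwise unions and intersections of members of τ.
All pairwise intersections and unions checked — each lies in τ. Therefore τ satisfies (T1), (T2), (T3): it IS a topology on X.


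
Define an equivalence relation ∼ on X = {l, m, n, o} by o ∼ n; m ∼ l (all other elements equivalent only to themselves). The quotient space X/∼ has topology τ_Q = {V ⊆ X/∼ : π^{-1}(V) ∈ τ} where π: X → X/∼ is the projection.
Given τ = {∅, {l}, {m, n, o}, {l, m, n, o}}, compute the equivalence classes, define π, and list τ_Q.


X/∼ = {[l=m], [n=o]}; |τ_Q| = 2.

Equivalence classes: [l=m], [n=o].
Quotient map π: X → X/∼ sends l ↦ [l=m], m ↦ [l=m], n ↦ [n=o], o ↦ [n=o].
For each subset V ⊆ X/∼, compute π^{-1}(V) ⊆ X and check whether π^{-1}(V) ∈ τ. V is open in τ_Q iff π^{-1}(V) ∈ τ.
  V = {}: π^{-1}(V) = ∅ ∈ τ ✓.
  V = {[l=m]}: π^{-1}(V) = {l, m} ∉ τ ✗.
  V = {[n=o]}: π^{-1}(V) = {n, o} ∉ τ ✗.
  V = {[l=m], [n=o]}: π^{-1}(V) = {l, m, n, o} ∈ τ ✓.
Open sets in the quotient: τ_Q = {{}, {[l=m], [n=o]}} (2 elements).


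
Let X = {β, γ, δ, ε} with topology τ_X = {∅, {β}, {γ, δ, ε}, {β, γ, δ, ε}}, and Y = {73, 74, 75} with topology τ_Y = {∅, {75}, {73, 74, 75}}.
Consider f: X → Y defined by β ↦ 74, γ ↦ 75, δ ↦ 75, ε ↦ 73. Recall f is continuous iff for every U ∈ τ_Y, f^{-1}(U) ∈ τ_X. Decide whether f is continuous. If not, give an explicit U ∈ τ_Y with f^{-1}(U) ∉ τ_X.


f is NOT continuous.

Compute f^{-1}(U) for each U ∈ τ_Y:
  U = ∅: f^{-1}(U) = ∅ ∈ τ_X ✓.
  U = {75}: f^{-1}(U) = {γ, δ} ∉ τ_X ✗.
  U = {73, 74, 75}: f^{-1}(U) = {β, γ, δ, ε} ∈ τ_X ✓.
Found U = {75} with f^{-1}(U) = {γ, δ} not in τ_X. Therefore f is NOT continuous.


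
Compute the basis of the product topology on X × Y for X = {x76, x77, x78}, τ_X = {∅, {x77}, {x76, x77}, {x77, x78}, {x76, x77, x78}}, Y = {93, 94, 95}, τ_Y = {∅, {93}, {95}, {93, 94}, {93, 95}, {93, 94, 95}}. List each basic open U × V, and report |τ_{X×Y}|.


Basis B = {∅ × ∅, {x77} × {93}, {x77} × {95}, {x76, x77} × {93}, {x76, x77} × {95}, {x77} × {93, 94}, {x77} × {93, 95}, {x77, x78} × {93}, {x77, x78} × {95}, {x76, x77, x78} × {93}, {x76, x77, x78} × {95}, {x77} × {93, 94, 95}, {x76, x77} × {93, 94}, {x76, x77} × {93, 95}, {x77, x78} × {93, 94}, {x77, x78} × {93, 95}, {x76, x77} × {93, 94, 95}, {x76, x77, x78} × {93, 94}, {x76, x77, x78} × {93, 95}, {x77, x78} × {93, 94, 95}, {x76, x77, x78} × {93, 94, 95}}; |τ_{X×Y}| = 70.

Enumerate products U × V with U ∈ τ_X, V ∈ τ_Y (deduplicated):
  ∅ × ∅ = {} (∅)
  {x77} × {93} = {(x77,93)}
  {x77} × {95} = {(x77,95)}
  {x76, x77} × {93} = {(x76,93), (x77,93)}
  {x76, x77} × {95} = {(x76,95), (x77,95)}
  {x77} × {93, 94} = {(x77,93), (x77,94)}
  {x77} × {93, 95} = {(x77,93), (x77,95)}
  {x77, x78} × {93} = {(x77,93), (x78,93)}
  {x77, x78} × {95} = {(x77,95), (x78,95)}
  {x76, x77, x78} × {93} = {(x76,93), (x77,93), (x78,93)}
  {x76, x77, x78} × {95} = {(x76,95), (x77,95), (x78,95)}
  {x77} × {93, 94, 95} = {(x77,93), (x77,94), (x77,95)}
  {x76, x77} × {93, 94} = {(x76,93), (x76,94), (x77,93), (x77,94)}
  {x76, x77} × {93, 95} = {(x76,93), (x76,95), (x77,93), (x77,95)}
  {x77, x78} × {93, 94} = {(x77,93), (x77,94), (x78,93), (x78,94)}
  {x77, x78} × {93, 95} = {(x77,93), (x77,95), (x78,93), (x78,95)}
  {x76, x77} × {93, 94, 95} = {(x76,93), (x76,94), (x76,95), (x77,93), (x77,94), (x77,95)}
  {x76, x77, x78} × {93, 94} = {(x76,93), (x76,94), (x77,93), (x77,94), (x78,93), (x78,94)}
  {x76, x77, x78} × {93, 95} = {(x76,93), (x76,95), (x77,93), (x77,95), (x78,93), (x78,95)}
  {x77, x78} × {93, 94, 95} = {(x77,93), (x77,94), (x77,95), (x78,93), (x78,94), (x78,95)}
  {x76, x77, x78} × {93, 94, 95} = {(x76,93), (x76,94), (x76,95), (x77,93), (x77,94), (x77,95), (x78,93), (x78,94), (x78,95)}
These 21 distinct sets form the basis B.
Close under arbitrary unions to get τ_{X×Y}; counting gives |τ_{X×Y}| = 70.


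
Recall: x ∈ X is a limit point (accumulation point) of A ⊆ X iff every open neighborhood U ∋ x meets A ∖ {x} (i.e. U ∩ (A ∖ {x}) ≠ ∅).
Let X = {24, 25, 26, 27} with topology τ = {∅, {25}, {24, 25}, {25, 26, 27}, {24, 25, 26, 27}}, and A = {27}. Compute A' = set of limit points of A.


A' = {26}

For each x ∈ X, list the open sets U ∈ τ with x ∈ U, then check whether U ∩ (A ∖ {x}) ≠ ∅ for every such U.
  x = 24: open {24, 25} ∋ x has {24, 25} ∩ (A ∖ {24}) = ∅, so x is NOT a limit point.
  x = 25: open {25} ∋ x has {25} ∩ (A ∖ {25}) = ∅, so x is NOT a limit point.
  x = 26: opens ∋ x are {25, 26, 27}, {24, 25, 26, 27}; each meets A ∖ {26}, so x IS a limit point.
  x = 27: open {25, 26, 27} ∋ x has {25, 26, 27} ∩ (A ∖ {27}) = ∅, so x is NOT a limit point.
Collecting: A' = {26}.


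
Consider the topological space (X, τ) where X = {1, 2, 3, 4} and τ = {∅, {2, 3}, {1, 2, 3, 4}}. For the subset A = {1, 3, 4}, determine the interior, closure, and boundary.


int(A) = ∅, cl(A) = {1, 2, 3, 4}, ∂A = {1, 2, 3, 4}.

Closed sets in (X, τ) are complements of opens:
  closed(X, τ) = {∅, {1, 4}, {1, 2, 3, 4}}.
int(A) = ⋃ {U ∈ τ : U ⊆ A}. Opens contained in A: ∅.
Taking the union of these: int(A) = ∅.
cl(A) = ⋂ {C closed : A ⊆ C}. Closed sets containing A: {1, 2, 3, 4}.
Intersecting these: cl(A) = {1, 2, 3, 4}.
∂A = cl(A) ∖ int(A) = {1, 2, 3, 4} ∖ ∅ = {1, 2, 3, 4}.


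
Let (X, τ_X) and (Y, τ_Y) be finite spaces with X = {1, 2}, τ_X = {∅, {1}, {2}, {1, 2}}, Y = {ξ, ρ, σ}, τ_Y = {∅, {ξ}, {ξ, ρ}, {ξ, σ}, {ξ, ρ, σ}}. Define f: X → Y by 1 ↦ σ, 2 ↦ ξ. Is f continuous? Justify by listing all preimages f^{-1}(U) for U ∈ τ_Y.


f IS continuous.

Compute f^{-1}(U) for each U ∈ τ_Y:
  U = ∅: f^{-1}(U) = ∅ ∈ τ_X ✓.
  U = {ξ}: f^{-1}(U) = {2} ∈ τ_X ✓.
  U = {ξ, ρ}: f^{-1}(U) = {2} ∈ τ_X ✓.
  U = {ξ, σ}: f^{-1}(U) = {1, 2} ∈ τ_X ✓.
  U = {ξ, ρ, σ}: f^{-1}(U) = {1, 2} ∈ τ_X ✓.
Every preimage lies in τ_X, so f IS continuous.


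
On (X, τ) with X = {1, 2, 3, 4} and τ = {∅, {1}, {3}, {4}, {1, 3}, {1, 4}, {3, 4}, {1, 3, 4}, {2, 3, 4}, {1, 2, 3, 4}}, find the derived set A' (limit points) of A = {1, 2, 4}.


A' = {2}

For each x ∈ X, list the open sets U ∈ τ with x ∈ U, then check whether U ∩ (A ∖ {x}) ≠ ∅ for every such U.
  x = 1: open {1} ∋ x has {1} ∩ (A ∖ {1}) = ∅, so x is NOT a limit point.
  x = 2: opens ∋ x are {2, 3, 4}, {1, 2, 3, 4}; each meets A ∖ {2}, so x IS a limit point.
  x = 3: open {3} ∋ x has {3} ∩ (A ∖ {3}) = ∅, so x is NOT a limit point.
  x = 4: open {4} ∋ x has {4} ∩ (A ∖ {4}) = ∅, so x is NOT a limit point.
Collecting: A' = {2}.


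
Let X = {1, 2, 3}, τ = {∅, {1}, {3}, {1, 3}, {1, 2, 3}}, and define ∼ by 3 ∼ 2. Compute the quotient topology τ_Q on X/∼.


X/∼ = {[1], [2=3]}; |τ_Q| = 3.

Equivalence classes: [1], [2=3].
Quotient map π: X → X/∼ sends 1 ↦ [1], 2 ↦ [2=3], 3 ↦ [2=3].
For each subset V ⊆ X/∼, compute π^{-1}(V) ⊆ X and check whether π^{-1}(V) ∈ τ. V is open in τ_Q iff π^{-1}(V) ∈ τ.
  V = {}: π^{-1}(V) = ∅ ∈ τ ✓.
  V = {[1]}: π^{-1}(V) = {1} ∈ τ ✓.
  V = {[2=3]}: π^{-1}(V) = {2, 3} ∉ τ ✗.
  V = {[1], [2=3]}: π^{-1}(V) = {1, 2, 3} ∈ τ ✓.
Open sets in the quotient: τ_Q = {{}, {[1]}, {[1], [2=3]}} (3 elements).


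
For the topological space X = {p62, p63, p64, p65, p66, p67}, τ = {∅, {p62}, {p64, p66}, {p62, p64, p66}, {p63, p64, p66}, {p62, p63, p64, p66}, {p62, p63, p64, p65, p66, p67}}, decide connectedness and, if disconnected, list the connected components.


(X, τ) is connected.

Find clopen sets (U ∈ τ with X ∖ U ∈ τ):
  U = ∅, X ∖ U = {p62, p63, p64, p65, p66, p67} — both open, so U is clopen.
  U = {p62, p63, p64, p65, p66, p67}, X ∖ U = ∅ — both open, so U is clopen.
Only trivial clopens (∅ and X) exist, so (X, τ) is connected.
Compute connected components by grouping points that agree on all clopens:
  component: {p62, p63, p64, p65, p66, p67}


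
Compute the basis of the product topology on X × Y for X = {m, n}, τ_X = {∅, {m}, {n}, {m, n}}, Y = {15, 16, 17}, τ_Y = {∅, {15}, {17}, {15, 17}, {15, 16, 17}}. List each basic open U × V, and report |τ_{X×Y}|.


Basis B = {∅ × ∅, {m} × {15}, {m} × {17}, {n} × {15}, {n} × {17}, {m} × {15, 17}, {m, n} × {15}, {m, n} × {17}, {n} × {15, 17}, {m} × {15, 16, 17}, {n} × {15, 16, 17}, {m, n} × {15, 17}, {m, n} × {15, 16, 17}}; |τ_{X×Y}| = 25.

Enumerate products U × V with U ∈ τ_X, V ∈ τ_Y (deduplicated):
  ∅ × ∅ = {} (∅)
  {m} × {15} = {(m,15)}
  {m} × {17} = {(m,17)}
  {n} × {15} = {(n,15)}
  {n} × {17} = {(n,17)}
  {m} × {15, 17} = {(m,15), (m,17)}
  {m, n} × {15} = {(m,15), (n,15)}
  {m, n} × {17} = {(m,17), (n,17)}
  {n} × {15, 17} = {(n,15), (n,17)}
  {m} × {15, 16, 17} = {(m,15), (m,16), (m,17)}
  {n} × {15, 16, 17} = {(n,15), (n,16), (n,17)}
  {m, n} × {15, 17} = {(m,15), (m,17), (n,15), (n,17)}
  {m, n} × {15, 16, 17} = {(m,15), (m,16), (m,17), (n,15), (n,16), (n,17)}
These 13 distinct sets form the basis B.
Close under arbitrary unions to get τ_{X×Y}; counting gives |τ_{X×Y}| = 25.


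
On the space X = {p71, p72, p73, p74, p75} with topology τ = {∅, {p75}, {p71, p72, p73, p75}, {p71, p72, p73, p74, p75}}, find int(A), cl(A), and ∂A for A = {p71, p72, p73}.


int(A) = ∅, cl(A) = {p71, p72, p73, p74}, ∂A = {p71, p72, p73, p74}.

Closed sets in (X, τ) are complements of opens:
  closed(X, τ) = {∅, {p74}, {p71, p72, p73, p74}, {p71, p72, p73, p74, p75}}.
int(A) = ⋃ {U ∈ τ : U ⊆ A}. Opens contained in A: ∅.
Taking the union of these: int(A) = ∅.
cl(A) = ⋂ {C closed : A ⊆ C}. Closed sets containing A: {p71, p72, p73, p74}, {p71, p72, p73, p74, p75}.
Intersecting these: cl(A) = {p71, p72, p73, p74}.
∂A = cl(A) ∖ int(A) = {p71, p72, p73, p74} ∖ ∅ = {p71, p72, p73, p74}.


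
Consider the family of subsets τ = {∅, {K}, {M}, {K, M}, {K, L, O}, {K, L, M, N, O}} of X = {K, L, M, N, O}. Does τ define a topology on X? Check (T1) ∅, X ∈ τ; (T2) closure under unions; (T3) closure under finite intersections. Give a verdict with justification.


τ is NOT a topology on X.

Axiom (T1): ∅ ∈ τ? Yes; X ∈ τ? Yes.
Axiom (T2/T3): check pairwise unions and intersections of members of τ.
Counterexample for (T2): {M} ∪ {K, L, O} = {K, L, M, O} ∉ τ. Therefore τ is NOT a topology.


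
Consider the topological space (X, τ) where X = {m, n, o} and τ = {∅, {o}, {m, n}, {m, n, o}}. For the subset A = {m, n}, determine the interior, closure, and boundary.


int(A) = {m, n}, cl(A) = {m, n}, ∂A = ∅.

Closed sets in (X, τ) are complements of opens:
  closed(X, τ) = {∅, {o}, {m, n}, {m, n, o}}.
int(A) = ⋃ {U ∈ τ : U ⊆ A}. Opens contained in A: ∅, {m, n}.
Taking the union of these: int(A) = {m, n}.
cl(A) = ⋂ {C closed : A ⊆ C}. Closed sets containing A: {m, n}, {m, n, o}.
Intersecting these: cl(A) = {m, n}.
∂A = cl(A) ∖ int(A) = {m, n} ∖ {m, n} = ∅.


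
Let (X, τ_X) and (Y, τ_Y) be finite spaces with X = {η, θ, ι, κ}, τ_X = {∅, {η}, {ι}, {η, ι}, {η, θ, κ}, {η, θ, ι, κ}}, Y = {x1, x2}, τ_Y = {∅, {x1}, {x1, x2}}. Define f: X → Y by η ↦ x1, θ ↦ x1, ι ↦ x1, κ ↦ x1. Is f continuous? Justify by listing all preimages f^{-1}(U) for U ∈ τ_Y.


f IS continuous.

Compute f^{-1}(U) for each U ∈ τ_Y:
  U = ∅: f^{-1}(U) = ∅ ∈ τ_X ✓.
  U = {x1}: f^{-1}(U) = {η, θ, ι, κ} ∈ τ_X ✓.
  U = {x1, x2}: f^{-1}(U) = {η, θ, ι, κ} ∈ τ_X ✓.
Every preimage lies in τ_X, so f IS continuous.


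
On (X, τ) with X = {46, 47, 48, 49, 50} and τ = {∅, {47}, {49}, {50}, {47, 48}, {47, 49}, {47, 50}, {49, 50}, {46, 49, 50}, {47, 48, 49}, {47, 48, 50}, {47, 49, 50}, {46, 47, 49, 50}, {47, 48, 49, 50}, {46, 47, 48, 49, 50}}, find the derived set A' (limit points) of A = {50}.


A' = {46}

For each x ∈ X, list the open sets U ∈ τ with x ∈ U, then check whether U ∩ (A ∖ {x}) ≠ ∅ for every such U.
  x = 46: opens ∋ x are {46, 49, 50}, {46, 47, 49, 50}, {46, 47, 48, 49, 50}; each meets A ∖ {46}, so x IS a limit point.
  x = 47: open {47} ∋ x has {47} ∩ (A ∖ {47}) = ∅, so x is NOT a limit point.
  x = 48: open {47, 48} ∋ x has {47, 48} ∩ (A ∖ {48}) = ∅, so x is NOT a limit point.
  x = 49: open {49} ∋ x has {49} ∩ (A ∖ {49}) = ∅, so x is NOT a limit point.
  x = 50: open {50} ∋ x has {50} ∩ (A ∖ {50}) = ∅, so x is NOT a limit point.
Collecting: A' = {46}.


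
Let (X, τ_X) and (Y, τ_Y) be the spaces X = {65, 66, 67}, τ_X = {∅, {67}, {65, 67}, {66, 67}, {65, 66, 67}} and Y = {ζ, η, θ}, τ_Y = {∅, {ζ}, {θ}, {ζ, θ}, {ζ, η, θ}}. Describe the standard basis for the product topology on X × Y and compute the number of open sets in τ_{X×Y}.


Basis B = {∅ × ∅, {67} × {ζ}, {67} × {θ}, {65, 67} × {ζ}, {65, 67} × {θ}, {66, 67} × {ζ}, {66, 67} × {θ}, {67} × {ζ, θ}, {65, 66, 67} × {ζ}, {65, 66, 67} × {θ}, {67} × {ζ, η, θ}, {65, 67} × {ζ, θ}, {66, 67} × {ζ, θ}, {65, 67} × {ζ, η, θ}, {65, 66, 67} × {ζ, θ}, {66, 67} × {ζ, η, θ}, {65, 66, 67} × {ζ, η, θ}}; |τ_{X×Y}| = 50.

Enumerate products U × V with U ∈ τ_X, V ∈ τ_Y (deduplicated):
  ∅ × ∅ = {} (∅)
  {67} × {ζ} = {(67,ζ)}
  {67} × {θ} = {(67,θ)}
  {65, 67} × {ζ} = {(65,ζ), (67,ζ)}
  {65, 67} × {θ} = {(65,θ), (67,θ)}
  {66, 67} × {ζ} = {(66,ζ), (67,ζ)}
  {66, 67} × {θ} = {(66,θ), (67,θ)}
  {67} × {ζ, θ} = {(67,ζ), (67,θ)}
  {65, 66, 67} × {ζ} = {(65,ζ), (66,ζ), (67,ζ)}
  {65, 66, 67} × {θ} = {(65,θ), (66,θ), (67,θ)}
  {67} × {ζ, η, θ} = {(67,ζ), (67,η), (67,θ)}
  {65, 67} × {ζ, θ} = {(65,ζ), (65,θ), (67,ζ), (67,θ)}
  {66, 67} × {ζ, θ} = {(66,ζ), (66,θ), (67,ζ), (67,θ)}
  {65, 67} × {ζ, η, θ} = {(65,ζ), (65,η), (65,θ), (67,ζ), (67,η), (67,θ)}
  {65, 66, 67} × {ζ, θ} = {(65,ζ), (65,θ), (66,ζ), (66,θ), (67,ζ), (67,θ)}
  {66, 67} × {ζ, η, θ} = {(66,ζ), (66,η), (66,θ), (67,ζ), (67,η), (67,θ)}
  {65, 66, 67} × {ζ, η, θ} = {(65,ζ), (65,η), (65,θ), (66,ζ), (66,η), (66,θ), (67,ζ), (67,η), (67,θ)}
These 17 distinct sets form the basis B.
Close under arbitrary unions to get τ_{X×Y}; counting gives |τ_{X×Y}| = 50.


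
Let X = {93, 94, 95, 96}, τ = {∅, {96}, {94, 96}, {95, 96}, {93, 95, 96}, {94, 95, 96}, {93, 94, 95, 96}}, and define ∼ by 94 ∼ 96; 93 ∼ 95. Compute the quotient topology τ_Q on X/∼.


X/∼ = {[93=95], [94=96]}; |τ_Q| = 3.

Equivalence classes: [93=95], [94=96].
Quotient map π: X → X/∼ sends 93 ↦ [93=95], 94 ↦ [94=96], 95 ↦ [93=95], 96 ↦ [94=96].
For each subset V ⊆ X/∼, compute π^{-1}(V) ⊆ X and check whether π^{-1}(V) ∈ τ. V is open in τ_Q iff π^{-1}(V) ∈ τ.
  V = {}: π^{-1}(V) = ∅ ∈ τ ✓.
  V = {[93=95]}: π^{-1}(V) = {93, 95} ∉ τ ✗.
  V = {[94=96]}: π^{-1}(V) = {94, 96} ∈ τ ✓.
  V = {[93=95], [94=96]}: π^{-1}(V) = {93, 94, 95, 96} ∈ τ ✓.
Open sets in the quotient: τ_Q = {{}, {[94=96]}, {[93=95], [94=96]}} (3 elements).


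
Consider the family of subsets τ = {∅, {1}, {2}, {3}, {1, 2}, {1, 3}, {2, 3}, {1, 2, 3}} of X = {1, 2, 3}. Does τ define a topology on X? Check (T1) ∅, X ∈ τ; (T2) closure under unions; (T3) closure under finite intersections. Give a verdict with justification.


τ IS a topology on X.

Axiom (T1): ∅ ∈ τ? Yes; X ∈ τ? Yes.
Axiom (T2/T3): check pairwise unions and intersections of members of τ.
All pairwise intersections and unions checked — each lies in τ. Therefore τ satisfies (T1), (T2), (T3): it IS a topology on X.


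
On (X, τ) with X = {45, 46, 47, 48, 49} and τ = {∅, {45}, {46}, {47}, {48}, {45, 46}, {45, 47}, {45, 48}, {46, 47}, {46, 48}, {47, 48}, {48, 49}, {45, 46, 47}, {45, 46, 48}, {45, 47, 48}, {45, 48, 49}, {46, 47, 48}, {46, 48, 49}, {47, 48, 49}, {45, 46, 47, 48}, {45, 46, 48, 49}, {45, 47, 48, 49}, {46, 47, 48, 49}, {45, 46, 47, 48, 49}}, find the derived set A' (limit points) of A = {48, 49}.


A' = {49}

For each x ∈ X, list the open sets U ∈ τ with x ∈ U, then check whether U ∩ (A ∖ {x}) ≠ ∅ for every such U.
  x = 45: open {45} ∋ x has {45} ∩ (A ∖ {45}) = ∅, so x is NOT a limit point.
  x = 46: open {46} ∋ x has {46} ∩ (A ∖ {46}) = ∅, so x is NOT a limit point.
  x = 47: open {47} ∋ x has {47} ∩ (A ∖ {47}) = ∅, so x is NOT a limit point.
  x = 48: open {48} ∋ x has {48} ∩ (A ∖ {48}) = ∅, so x is NOT a limit point.
  x = 49: opens ∋ x are {48, 49}, {45, 48, 49}, {46, 48, 49}, {47, 48, 49}, {45, 46, 48, 49}, {45, 47, 48, 49}, {46, 47, 48, 49}, {45, 46, 47, 48, 49}; each meets A ∖ {49}, so x IS a limit point.
Collecting: A' = {49}.


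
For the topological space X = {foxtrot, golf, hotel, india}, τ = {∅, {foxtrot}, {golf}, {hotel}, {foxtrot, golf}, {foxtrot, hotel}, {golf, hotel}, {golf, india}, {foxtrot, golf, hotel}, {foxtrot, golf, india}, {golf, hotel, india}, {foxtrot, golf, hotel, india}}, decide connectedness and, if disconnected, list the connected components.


(X, τ) is disconnected; components = [{foxtrot}, {hotel}, {golf, india}].

Find clopen sets (U ∈ τ with X ∖ U ∈ τ):
  U = ∅, X ∖ U = {foxtrot, golf, hotel, india} — both open, so U is clopen.
  U = {foxtrot}, X ∖ U = {golf, hotel, india} — both open, so U is clopen.
  U = {hotel}, X ∖ U = {foxtrot, golf, india} — both open, so U is clopen.
  U = {foxtrot, hotel}, X ∖ U = {golf, india} — both open, so U is clopen.
  U = {golf, india}, X ∖ U = {foxtrot, hotel} — both open, so U is clopen.
  U = {foxtrot, golf, india}, X ∖ U = {hotel} — both open, so U is clopen.
  U = {golf, hotel, india}, X ∖ U = {foxtrot} — both open, so U is clopen.
  U = {foxtrot, golf, hotel, india}, X ∖ U = ∅ — both open, so U is clopen.
Nontrivial clopen(s) exist: e.g. {golf, hotel, india}. So (X, τ) is disconnected.
Compute connected components by grouping points that agree on all clopens:
  component: {foxtrot}
  component: {hotel}
  component: {golf, india}


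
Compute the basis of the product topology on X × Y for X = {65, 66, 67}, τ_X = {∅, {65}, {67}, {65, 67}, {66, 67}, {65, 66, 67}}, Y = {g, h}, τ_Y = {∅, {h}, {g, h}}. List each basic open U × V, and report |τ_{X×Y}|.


Basis B = {∅ × ∅, {65} × {h}, {67} × {h}, {65} × {g, h}, {65, 67} × {h}, {66, 67} × {h}, {67} × {g, h}, {65, 66, 67} × {h}, {65, 67} × {g, h}, {66, 67} × {g, h}, {65, 66, 67} × {g, h}}; |τ_{X×Y}| = 18.

Enumerate products U × V with U ∈ τ_X, V ∈ τ_Y (deduplicated):
  ∅ × ∅ = {} (∅)
  {65} × {h} = {(65,h)}
  {67} × {h} = {(67,h)}
  {65} × {g, h} = {(65,g), (65,h)}
  {65, 67} × {h} = {(65,h), (67,h)}
  {66, 67} × {h} = {(66,h), (67,h)}
  {67} × {g, h} = {(67,g), (67,h)}
  {65, 66, 67} × {h} = {(65,h), (66,h), (67,h)}
  {65, 67} × {g, h} = {(65,g), (65,h), (67,g), (67,h)}
  {66, 67} × {g, h} = {(66,g), (66,h), (67,g), (67,h)}
  {65, 66, 67} × {g, h} = {(65,g), (65,h), (66,g), (66,h), (67,g), (67,h)}
These 11 distinct sets form the basis B.
Close under arbitrary unions to get τ_{X×Y}; counting gives |τ_{X×Y}| = 18.


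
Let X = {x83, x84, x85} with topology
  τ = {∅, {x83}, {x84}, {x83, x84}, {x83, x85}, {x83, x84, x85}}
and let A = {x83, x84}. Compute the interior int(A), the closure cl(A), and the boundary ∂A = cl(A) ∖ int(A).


int(A) = {x83, x84}, cl(A) = {x83, x84, x85}, ∂A = {x85}.

Closed sets in (X, τ) are complements of opens:
  closed(X, τ) = {∅, {x84}, {x85}, {x83, x85}, {x84, x85}, {x83, x84, x85}}.
int(A) = ⋃ {U ∈ τ : U ⊆ A}. Opens contained in A: ∅, {x83}, {x84}, {x83, x84}.
Taking the union of these: int(A) = {x83, x84}.
cl(A) = ⋂ {C closed : A ⊆ C}. Closed sets containing A: {x83, x84, x85}.
Intersecting these: cl(A) = {x83, x84, x85}.
∂A = cl(A) ∖ int(A) = {x83, x84, x85} ∖ {x83, x84} = {x85}.


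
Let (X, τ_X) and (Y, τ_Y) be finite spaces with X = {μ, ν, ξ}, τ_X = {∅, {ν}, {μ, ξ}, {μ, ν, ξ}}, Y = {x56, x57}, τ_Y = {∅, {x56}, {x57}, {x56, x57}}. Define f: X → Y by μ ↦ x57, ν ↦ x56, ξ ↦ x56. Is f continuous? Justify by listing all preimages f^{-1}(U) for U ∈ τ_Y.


f is NOT continuous.

Compute f^{-1}(U) for each U ∈ τ_Y:
  U = ∅: f^{-1}(U) = ∅ ∈ τ_X ✓.
  U = {x56}: f^{-1}(U) = {ν, ξ} ∉ τ_X ✗.
  U = {x57}: f^{-1}(U) = {μ} ∉ τ_X ✗.
  U = {x56, x57}: f^{-1}(U) = {μ, ν, ξ} ∈ τ_X ✓.
Found U = {x56} with f^{-1}(U) = {ν, ξ} not in τ_X. Therefore f is NOT continuous.


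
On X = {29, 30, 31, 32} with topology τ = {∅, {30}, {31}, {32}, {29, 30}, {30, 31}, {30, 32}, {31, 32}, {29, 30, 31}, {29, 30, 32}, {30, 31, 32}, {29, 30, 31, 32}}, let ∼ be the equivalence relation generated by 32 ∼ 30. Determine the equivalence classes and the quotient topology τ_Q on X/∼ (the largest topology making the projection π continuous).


X/∼ = {[29], [30=32], [31]}; |τ_Q| = 6.

Equivalence classes: [29], [30=32], [31].
Quotient map π: X → X/∼ sends 29 ↦ [29], 30 ↦ [30=32], 31 ↦ [31], 32 ↦ [30=32].
For each subset V ⊆ X/∼, compute π^{-1}(V) ⊆ X and check whether π^{-1}(V) ∈ τ. V is open in τ_Q iff π^{-1}(V) ∈ τ.
  V = {}: π^{-1}(V) = ∅ ∈ τ ✓.
  V = {[29]}: π^{-1}(V) = {29} ∉ τ ✗.
  V = {[30=32]}: π^{-1}(V) = {30, 32} ∈ τ ✓.
  V = {[29], [30=32]}: π^{-1}(V) = {29, 30, 32} ∈ τ ✓.
  V = {[31]}: π^{-1}(V) = {31} ∈ τ ✓.
  V = {[29], [31]}: π^{-1}(V) = {29, 31} ∉ τ ✗.
  V = {[30=32], [31]}: π^{-1}(V) = {30, 31, 32} ∈ τ ✓.
  V = {[29], [30=32], [31]}: π^{-1}(V) = {29, 30, 31, 32} ∈ τ ✓.
Open sets in the quotient: τ_Q = {{}, {[30=32]}, {[29], [30=32]}, {[31]}, {[30=32], [31]}, {[29], [30=32], [31]}} (6 elements).
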